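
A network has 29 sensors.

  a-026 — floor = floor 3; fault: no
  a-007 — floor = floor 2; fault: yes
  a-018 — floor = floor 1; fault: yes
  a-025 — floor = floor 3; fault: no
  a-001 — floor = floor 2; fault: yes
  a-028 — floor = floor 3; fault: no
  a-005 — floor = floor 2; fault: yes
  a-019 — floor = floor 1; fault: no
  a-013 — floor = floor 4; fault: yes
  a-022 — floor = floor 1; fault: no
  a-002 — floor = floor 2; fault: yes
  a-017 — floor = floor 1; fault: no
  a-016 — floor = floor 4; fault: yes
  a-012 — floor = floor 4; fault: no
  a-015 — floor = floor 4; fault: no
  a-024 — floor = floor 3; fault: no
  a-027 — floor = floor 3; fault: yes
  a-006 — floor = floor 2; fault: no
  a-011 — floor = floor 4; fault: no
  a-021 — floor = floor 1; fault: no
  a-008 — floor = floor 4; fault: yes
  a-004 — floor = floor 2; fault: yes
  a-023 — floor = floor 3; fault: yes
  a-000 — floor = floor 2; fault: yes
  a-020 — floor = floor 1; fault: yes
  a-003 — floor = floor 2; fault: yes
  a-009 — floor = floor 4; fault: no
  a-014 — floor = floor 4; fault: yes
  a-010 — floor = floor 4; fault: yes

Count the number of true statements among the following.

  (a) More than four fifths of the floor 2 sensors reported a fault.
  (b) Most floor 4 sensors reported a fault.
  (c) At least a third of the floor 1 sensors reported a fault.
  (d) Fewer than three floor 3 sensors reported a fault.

(a) floor 2: |A| = 8, |A ∩ B| = 7; needs |A ∩ B| / |A| > 4/5 — true.
(b) floor 4: |A| = 9, |A ∩ B| = 5; needs |A ∩ B| > |A ∖ B| — true.
(c) floor 1: |A| = 6, |A ∩ B| = 2; needs |A ∩ B| / |A| ≥ 1/3 — true.
(d) floor 3: |A| = 6, |A ∩ B| = 2; needs |A ∩ B| < 3 — true.

4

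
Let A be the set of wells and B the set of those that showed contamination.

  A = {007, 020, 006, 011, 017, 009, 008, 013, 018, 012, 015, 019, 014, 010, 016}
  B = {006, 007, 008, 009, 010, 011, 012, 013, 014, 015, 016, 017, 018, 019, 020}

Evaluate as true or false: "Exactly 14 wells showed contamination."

False

The determiner here denotes the relation: |A ∩ B| = 14.
|A| = 15, |A ∩ B| = 15, |A ∖ B| = 0.
|A ∩ B| = 15, so the statement is false.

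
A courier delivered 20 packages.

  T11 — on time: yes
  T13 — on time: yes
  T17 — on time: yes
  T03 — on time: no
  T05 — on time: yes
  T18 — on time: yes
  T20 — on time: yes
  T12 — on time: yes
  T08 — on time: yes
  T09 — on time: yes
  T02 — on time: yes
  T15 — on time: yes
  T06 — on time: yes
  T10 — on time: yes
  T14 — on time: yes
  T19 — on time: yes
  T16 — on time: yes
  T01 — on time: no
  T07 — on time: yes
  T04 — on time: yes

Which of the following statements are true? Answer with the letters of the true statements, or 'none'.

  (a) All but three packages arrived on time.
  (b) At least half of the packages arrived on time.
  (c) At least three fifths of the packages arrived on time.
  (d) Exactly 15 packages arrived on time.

|A| = 20, |A ∩ B| = 18, |A ∖ B| = 2.
(a) |A ∖ B| = 3: fails.
(b) |A ∩ B| ≥ |A ∖ B|: holds.
(c) |A ∩ B| / |A| ≥ 3/5: holds.
(d) |A ∩ B| = 15: fails.

(b), (c)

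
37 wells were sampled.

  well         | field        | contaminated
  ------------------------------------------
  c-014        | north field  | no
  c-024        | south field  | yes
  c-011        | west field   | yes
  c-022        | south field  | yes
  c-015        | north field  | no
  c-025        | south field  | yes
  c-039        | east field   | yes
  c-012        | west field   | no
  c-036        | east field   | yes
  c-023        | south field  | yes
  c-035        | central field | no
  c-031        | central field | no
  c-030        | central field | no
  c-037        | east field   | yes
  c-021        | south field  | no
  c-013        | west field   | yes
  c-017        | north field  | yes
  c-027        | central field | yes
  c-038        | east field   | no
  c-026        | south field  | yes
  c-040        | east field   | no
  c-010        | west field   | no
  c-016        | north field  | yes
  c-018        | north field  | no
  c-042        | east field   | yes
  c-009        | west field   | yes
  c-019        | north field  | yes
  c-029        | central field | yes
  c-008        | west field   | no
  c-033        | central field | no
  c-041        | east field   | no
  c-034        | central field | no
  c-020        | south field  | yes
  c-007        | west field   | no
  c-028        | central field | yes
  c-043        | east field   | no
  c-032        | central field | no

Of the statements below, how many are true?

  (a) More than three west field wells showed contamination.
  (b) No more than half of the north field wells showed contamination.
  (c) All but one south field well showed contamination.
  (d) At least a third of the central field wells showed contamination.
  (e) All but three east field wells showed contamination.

(a) west field: |A| = 7, |A ∩ B| = 3; needs |A ∩ B| > 3 — false.
(b) north field: |A| = 6, |A ∩ B| = 3; needs |A ∩ B| ≤ |A ∖ B| — true.
(c) south field: |A| = 7, |A ∩ B| = 6; needs |A ∖ B| = 1 — true.
(d) central field: |A| = 9, |A ∩ B| = 3; needs |A ∩ B| / |A| ≥ 1/3 — true.
(e) east field: |A| = 8, |A ∩ B| = 4; needs |A ∖ B| = 3 — false.

3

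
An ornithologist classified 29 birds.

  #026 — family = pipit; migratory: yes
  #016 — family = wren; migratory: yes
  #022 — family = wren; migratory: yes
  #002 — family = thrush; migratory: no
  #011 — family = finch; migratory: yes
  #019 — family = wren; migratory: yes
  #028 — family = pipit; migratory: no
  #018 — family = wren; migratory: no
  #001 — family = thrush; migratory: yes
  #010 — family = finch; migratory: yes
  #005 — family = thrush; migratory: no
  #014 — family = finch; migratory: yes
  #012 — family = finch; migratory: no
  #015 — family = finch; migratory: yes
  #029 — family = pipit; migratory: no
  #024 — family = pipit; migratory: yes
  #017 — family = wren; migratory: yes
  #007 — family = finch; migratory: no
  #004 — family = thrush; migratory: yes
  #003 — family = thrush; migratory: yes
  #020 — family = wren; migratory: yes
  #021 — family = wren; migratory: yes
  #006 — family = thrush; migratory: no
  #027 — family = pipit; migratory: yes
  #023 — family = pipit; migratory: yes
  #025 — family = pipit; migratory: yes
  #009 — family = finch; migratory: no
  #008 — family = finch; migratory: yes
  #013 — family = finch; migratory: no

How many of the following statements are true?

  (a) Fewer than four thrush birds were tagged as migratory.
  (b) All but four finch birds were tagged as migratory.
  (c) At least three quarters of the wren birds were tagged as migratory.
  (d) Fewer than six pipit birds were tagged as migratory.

4

(a) thrush: |A| = 6, |A ∩ B| = 3; needs |A ∩ B| < 4 — true.
(b) finch: |A| = 9, |A ∩ B| = 5; needs |A ∖ B| = 4 — true.
(c) wren: |A| = 7, |A ∩ B| = 6; needs |A ∩ B| / |A| ≥ 3/4 — true.
(d) pipit: |A| = 7, |A ∩ B| = 5; needs |A ∩ B| < 6 — true.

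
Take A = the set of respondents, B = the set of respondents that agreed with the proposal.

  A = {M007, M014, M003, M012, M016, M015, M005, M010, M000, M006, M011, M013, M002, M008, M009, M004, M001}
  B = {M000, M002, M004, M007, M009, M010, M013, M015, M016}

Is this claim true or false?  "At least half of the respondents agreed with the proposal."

True

Truth condition: |A ∩ B| ≥ |A ∖ B|.
|A| = 17, |A ∩ B| = 9, |A ∖ B| = 8.
9 > 8, so the statement is true.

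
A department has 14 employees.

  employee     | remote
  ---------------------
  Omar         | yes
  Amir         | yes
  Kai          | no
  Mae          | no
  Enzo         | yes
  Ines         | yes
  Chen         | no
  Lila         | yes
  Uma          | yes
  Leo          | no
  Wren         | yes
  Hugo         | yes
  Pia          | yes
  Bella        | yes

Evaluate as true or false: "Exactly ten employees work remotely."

True

Truth condition: |A ∩ B| = 10.
A (the restrictor) = {Omar, Amir, Kai, Mae, Enzo, Ines, Chen, Lila, Uma, Leo, Wren, Hugo, Pia, Bella}, |A| = 14.
A ∩ B = {Omar, Amir, Enzo, Ines, Lila, Uma, Wren, Hugo, Pia, Bella}, so |A ∩ B| = 10.
|A ∩ B| = 10, so the statement is true.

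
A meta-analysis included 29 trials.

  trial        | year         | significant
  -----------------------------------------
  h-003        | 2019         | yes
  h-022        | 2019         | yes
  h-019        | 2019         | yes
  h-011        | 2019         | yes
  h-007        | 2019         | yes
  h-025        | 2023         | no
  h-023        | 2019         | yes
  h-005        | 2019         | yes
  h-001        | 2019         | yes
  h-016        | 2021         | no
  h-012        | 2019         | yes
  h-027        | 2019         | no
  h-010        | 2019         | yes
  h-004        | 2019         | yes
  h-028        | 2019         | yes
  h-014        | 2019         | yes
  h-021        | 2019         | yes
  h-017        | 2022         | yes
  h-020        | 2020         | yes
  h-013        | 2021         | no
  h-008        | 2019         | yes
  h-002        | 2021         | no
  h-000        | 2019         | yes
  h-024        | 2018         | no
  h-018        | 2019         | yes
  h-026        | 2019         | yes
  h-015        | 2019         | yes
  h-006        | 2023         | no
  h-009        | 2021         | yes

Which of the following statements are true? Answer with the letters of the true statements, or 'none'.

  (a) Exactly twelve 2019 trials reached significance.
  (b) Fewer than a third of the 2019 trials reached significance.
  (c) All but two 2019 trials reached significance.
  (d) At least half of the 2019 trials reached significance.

(d)

|A| = 20, |A ∩ B| = 19, |A ∖ B| = 1.
(a) |A ∩ B| = 12: fails.
(b) |A ∩ B| / |A| < 1/3: fails.
(c) |A ∖ B| = 2: fails.
(d) |A ∩ B| ≥ |A ∖ B|: holds.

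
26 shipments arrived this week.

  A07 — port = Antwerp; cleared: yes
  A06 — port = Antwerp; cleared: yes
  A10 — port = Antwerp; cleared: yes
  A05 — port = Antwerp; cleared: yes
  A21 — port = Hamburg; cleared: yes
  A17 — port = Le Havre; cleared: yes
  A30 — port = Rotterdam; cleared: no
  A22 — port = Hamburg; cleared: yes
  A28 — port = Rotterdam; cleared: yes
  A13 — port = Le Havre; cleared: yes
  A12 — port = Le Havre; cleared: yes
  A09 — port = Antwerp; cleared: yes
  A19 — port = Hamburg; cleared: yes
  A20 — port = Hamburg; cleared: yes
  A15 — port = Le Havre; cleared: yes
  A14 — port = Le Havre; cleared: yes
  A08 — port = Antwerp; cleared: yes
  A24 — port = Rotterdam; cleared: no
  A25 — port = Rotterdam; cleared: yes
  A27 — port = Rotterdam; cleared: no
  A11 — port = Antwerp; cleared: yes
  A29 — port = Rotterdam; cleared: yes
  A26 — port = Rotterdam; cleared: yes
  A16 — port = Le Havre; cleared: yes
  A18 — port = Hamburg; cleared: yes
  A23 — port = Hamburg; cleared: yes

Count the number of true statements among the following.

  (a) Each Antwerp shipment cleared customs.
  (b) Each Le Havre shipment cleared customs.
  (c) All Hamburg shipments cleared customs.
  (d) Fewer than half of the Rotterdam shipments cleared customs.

3

(a) Antwerp: |A| = 7, |A ∩ B| = 7; needs A ⊆ B, i.e. every element of A is in B (|A ∖ B| = 0) — true.
(b) Le Havre: |A| = 6, |A ∩ B| = 6; needs A ⊆ B, i.e. every element of A is in B (|A ∖ B| = 0) — true.
(c) Hamburg: |A| = 6, |A ∩ B| = 6; needs A ⊆ B, i.e. every element of A is in B (|A ∖ B| = 0) — true.
(d) Rotterdam: |A| = 7, |A ∩ B| = 4; needs |A ∩ B| < |A ∖ B| — false.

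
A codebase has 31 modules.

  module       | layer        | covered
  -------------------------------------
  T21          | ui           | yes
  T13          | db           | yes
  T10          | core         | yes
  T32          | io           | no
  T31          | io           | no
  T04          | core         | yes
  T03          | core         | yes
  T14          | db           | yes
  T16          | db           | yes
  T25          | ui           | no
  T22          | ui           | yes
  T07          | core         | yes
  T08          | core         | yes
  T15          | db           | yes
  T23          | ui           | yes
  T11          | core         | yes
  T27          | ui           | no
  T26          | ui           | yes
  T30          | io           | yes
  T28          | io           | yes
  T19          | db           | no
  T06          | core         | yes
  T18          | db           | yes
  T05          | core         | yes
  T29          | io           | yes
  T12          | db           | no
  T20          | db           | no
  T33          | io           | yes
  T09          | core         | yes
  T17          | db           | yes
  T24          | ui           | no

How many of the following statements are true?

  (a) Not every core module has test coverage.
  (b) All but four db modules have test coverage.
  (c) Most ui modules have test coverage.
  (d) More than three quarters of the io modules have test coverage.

(a) core: |A| = 9, |A ∩ B| = 9; needs A ⊄ B (|A ∖ B| ≥ 1) — false.
(b) db: |A| = 9, |A ∩ B| = 6; needs |A ∖ B| = 4 — false.
(c) ui: |A| = 7, |A ∩ B| = 4; needs |A ∩ B| > |A ∖ B| — true.
(d) io: |A| = 6, |A ∩ B| = 4; needs |A ∩ B| / |A| > 3/4 — false.

1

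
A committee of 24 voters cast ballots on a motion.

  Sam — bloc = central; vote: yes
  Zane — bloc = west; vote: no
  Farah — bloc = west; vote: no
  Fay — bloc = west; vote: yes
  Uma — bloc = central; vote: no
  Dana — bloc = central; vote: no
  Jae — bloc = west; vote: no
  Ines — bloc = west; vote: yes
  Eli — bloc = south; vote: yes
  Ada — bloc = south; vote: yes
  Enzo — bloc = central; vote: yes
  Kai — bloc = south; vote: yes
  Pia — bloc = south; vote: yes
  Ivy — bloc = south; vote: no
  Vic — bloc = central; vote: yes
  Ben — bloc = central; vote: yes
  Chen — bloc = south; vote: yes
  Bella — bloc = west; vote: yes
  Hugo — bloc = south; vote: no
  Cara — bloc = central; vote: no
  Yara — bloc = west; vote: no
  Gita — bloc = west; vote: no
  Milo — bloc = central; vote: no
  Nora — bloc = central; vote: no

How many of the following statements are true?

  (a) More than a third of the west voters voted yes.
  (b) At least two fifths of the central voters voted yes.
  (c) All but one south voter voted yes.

(a) west: |A| = 8, |A ∩ B| = 3; needs |A ∩ B| / |A| > 1/3 — true.
(b) central: |A| = 9, |A ∩ B| = 4; needs |A ∩ B| / |A| ≥ 2/5 — true.
(c) south: |A| = 7, |A ∩ B| = 5; needs |A ∖ B| = 1 — false.

2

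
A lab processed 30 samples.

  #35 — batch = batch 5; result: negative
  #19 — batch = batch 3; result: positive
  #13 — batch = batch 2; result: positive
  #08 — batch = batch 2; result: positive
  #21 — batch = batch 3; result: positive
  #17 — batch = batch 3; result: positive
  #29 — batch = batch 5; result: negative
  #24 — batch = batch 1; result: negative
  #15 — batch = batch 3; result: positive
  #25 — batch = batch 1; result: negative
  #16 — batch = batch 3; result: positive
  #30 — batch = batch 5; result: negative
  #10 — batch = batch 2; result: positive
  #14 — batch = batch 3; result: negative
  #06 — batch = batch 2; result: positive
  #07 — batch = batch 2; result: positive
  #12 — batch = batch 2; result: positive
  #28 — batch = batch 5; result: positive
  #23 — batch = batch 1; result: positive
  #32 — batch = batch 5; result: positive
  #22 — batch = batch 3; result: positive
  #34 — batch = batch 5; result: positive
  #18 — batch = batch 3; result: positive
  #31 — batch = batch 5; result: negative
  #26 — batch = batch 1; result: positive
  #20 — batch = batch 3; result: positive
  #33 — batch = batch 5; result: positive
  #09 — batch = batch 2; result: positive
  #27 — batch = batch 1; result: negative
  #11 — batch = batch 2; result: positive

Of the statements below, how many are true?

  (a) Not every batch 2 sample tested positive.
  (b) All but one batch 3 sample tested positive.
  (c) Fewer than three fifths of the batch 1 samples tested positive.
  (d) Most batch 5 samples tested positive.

(a) batch 2: |A| = 8, |A ∩ B| = 8; needs A ⊄ B (|A ∖ B| ≥ 1) — false.
(b) batch 3: |A| = 9, |A ∩ B| = 8; needs |A ∖ B| = 1 — true.
(c) batch 1: |A| = 5, |A ∩ B| = 2; needs |A ∩ B| / |A| < 3/5 — true.
(d) batch 5: |A| = 8, |A ∩ B| = 4; needs |A ∩ B| > |A ∖ B| — false.

2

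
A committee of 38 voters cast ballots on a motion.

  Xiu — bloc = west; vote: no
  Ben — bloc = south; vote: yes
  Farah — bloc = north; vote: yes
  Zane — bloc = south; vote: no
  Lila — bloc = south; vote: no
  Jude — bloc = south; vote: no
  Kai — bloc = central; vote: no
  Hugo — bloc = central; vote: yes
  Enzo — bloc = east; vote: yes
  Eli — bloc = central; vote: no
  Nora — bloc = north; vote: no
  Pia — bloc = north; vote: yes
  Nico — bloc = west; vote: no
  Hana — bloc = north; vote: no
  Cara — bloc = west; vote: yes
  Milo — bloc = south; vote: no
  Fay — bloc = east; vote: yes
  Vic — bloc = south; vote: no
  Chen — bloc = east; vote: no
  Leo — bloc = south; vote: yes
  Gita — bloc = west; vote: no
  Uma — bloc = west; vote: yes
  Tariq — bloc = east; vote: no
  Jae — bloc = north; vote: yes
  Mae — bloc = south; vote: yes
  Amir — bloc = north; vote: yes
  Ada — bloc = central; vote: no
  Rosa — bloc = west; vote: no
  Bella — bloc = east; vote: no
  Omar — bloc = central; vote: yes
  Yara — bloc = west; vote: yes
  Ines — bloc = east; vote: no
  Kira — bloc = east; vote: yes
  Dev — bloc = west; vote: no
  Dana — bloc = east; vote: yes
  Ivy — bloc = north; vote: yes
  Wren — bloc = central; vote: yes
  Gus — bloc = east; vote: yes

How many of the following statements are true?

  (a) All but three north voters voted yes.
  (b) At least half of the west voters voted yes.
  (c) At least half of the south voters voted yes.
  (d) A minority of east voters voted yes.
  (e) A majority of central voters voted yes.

0

(a) north: |A| = 7, |A ∩ B| = 5; needs |A ∖ B| = 3 — false.
(b) west: |A| = 8, |A ∩ B| = 3; needs |A ∩ B| ≥ |A ∖ B| — false.
(c) south: |A| = 8, |A ∩ B| = 3; needs |A ∩ B| ≥ |A ∖ B| — false.
(d) east: |A| = 9, |A ∩ B| = 5; needs |A ∩ B| < |A ∖ B| — false.
(e) central: |A| = 6, |A ∩ B| = 3; needs |A ∩ B| > |A ∖ B| — false.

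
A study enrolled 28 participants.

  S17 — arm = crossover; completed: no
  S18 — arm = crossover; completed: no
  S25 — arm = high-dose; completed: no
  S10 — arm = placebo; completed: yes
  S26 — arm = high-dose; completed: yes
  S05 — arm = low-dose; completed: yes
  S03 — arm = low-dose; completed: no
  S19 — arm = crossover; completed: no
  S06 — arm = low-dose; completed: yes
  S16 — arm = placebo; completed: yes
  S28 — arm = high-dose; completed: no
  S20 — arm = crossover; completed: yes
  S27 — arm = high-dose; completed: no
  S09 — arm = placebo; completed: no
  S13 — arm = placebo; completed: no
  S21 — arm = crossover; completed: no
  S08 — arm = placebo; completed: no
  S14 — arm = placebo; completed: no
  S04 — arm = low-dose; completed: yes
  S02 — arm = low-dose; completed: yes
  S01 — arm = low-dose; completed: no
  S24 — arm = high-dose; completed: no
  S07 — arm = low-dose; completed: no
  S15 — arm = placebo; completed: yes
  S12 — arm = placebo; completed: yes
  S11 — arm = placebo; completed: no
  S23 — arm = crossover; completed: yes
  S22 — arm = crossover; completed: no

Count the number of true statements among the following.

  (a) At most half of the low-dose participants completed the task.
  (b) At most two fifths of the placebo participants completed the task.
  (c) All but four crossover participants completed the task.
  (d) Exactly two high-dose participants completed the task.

0

(a) low-dose: |A| = 7, |A ∩ B| = 4; needs |A ∩ B| ≤ |A ∖ B| — false.
(b) placebo: |A| = 9, |A ∩ B| = 4; needs |A ∩ B| / |A| ≤ 2/5 — false.
(c) crossover: |A| = 7, |A ∩ B| = 2; needs |A ∖ B| = 4 — false.
(d) high-dose: |A| = 5, |A ∩ B| = 1; needs |A ∩ B| = 2 — false.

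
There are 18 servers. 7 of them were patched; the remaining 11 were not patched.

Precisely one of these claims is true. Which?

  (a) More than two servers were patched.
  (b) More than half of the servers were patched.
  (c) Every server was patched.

|A| = 18, |A ∩ B| = 7, |A ∖ B| = 11.
(a) requires |A ∩ B| > 2: true.
(b) requires |A ∩ B| > |A ∖ B|: false.
(c) requires A ⊆ B, i.e. every element of A is in B (|A ∖ B| = 0): false.

(a)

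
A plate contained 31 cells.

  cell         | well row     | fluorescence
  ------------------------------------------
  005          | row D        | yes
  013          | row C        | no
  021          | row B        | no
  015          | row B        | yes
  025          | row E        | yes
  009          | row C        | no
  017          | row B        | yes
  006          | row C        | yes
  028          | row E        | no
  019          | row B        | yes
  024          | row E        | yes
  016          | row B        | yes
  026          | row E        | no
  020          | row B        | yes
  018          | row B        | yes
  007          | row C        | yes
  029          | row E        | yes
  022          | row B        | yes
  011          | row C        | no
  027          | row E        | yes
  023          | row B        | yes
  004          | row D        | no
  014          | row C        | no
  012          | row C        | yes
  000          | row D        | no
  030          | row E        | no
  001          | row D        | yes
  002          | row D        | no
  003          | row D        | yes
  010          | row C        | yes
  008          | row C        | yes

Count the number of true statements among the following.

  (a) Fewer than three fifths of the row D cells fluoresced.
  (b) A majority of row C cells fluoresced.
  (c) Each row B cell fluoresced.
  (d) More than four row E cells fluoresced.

2

(a) row D: |A| = 6, |A ∩ B| = 3; needs |A ∩ B| / |A| < 3/5 — true.
(b) row C: |A| = 9, |A ∩ B| = 5; needs |A ∩ B| > |A ∖ B| — true.
(c) row B: |A| = 9, |A ∩ B| = 8; needs A ⊆ B, i.e. every element of A is in B (|A ∖ B| = 0) — false.
(d) row E: |A| = 7, |A ∩ B| = 4; needs |A ∩ B| > 4 — false.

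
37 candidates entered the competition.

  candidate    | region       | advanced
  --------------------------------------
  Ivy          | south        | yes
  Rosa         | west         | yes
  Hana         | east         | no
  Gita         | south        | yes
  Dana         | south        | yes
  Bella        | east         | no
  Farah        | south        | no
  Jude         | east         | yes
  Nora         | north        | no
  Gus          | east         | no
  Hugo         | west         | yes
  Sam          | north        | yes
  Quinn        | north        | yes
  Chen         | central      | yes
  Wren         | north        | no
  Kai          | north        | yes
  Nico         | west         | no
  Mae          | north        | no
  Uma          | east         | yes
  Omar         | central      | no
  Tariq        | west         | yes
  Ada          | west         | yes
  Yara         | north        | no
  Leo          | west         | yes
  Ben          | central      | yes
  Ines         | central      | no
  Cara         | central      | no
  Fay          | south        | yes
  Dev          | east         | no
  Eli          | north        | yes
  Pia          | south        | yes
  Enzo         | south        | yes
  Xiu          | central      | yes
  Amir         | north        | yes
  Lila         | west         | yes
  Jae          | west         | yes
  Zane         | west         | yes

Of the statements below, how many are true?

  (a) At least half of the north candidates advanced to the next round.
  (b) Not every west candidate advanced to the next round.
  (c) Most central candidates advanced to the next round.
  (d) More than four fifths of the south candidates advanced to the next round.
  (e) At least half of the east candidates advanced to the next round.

3

(a) north: |A| = 9, |A ∩ B| = 5; needs |A ∩ B| ≥ |A ∖ B| — true.
(b) west: |A| = 9, |A ∩ B| = 8; needs A ⊄ B (|A ∖ B| ≥ 1) — true.
(c) central: |A| = 6, |A ∩ B| = 3; needs |A ∩ B| > |A ∖ B| — false.
(d) south: |A| = 7, |A ∩ B| = 6; needs |A ∩ B| / |A| > 4/5 — true.
(e) east: |A| = 6, |A ∩ B| = 2; needs |A ∩ B| ≥ |A ∖ B| — false.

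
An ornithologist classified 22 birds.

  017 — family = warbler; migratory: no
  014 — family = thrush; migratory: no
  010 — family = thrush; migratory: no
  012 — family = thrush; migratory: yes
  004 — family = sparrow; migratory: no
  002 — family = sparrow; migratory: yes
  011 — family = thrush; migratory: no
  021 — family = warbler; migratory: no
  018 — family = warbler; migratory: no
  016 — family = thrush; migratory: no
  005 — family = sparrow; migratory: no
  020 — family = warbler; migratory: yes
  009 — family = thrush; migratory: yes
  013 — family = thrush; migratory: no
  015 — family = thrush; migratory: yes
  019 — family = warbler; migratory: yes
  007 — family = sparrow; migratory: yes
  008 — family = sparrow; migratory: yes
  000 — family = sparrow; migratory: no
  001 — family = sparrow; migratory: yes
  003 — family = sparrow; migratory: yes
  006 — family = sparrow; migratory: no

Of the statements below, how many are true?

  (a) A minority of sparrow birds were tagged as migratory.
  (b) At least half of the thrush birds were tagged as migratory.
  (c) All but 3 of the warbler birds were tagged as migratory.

(a) sparrow: |A| = 9, |A ∩ B| = 5; needs |A ∩ B| < |A ∖ B| — false.
(b) thrush: |A| = 8, |A ∩ B| = 3; needs |A ∩ B| ≥ |A ∖ B| — false.
(c) warbler: |A| = 5, |A ∩ B| = 2; needs |A ∖ B| = 3 — true.

1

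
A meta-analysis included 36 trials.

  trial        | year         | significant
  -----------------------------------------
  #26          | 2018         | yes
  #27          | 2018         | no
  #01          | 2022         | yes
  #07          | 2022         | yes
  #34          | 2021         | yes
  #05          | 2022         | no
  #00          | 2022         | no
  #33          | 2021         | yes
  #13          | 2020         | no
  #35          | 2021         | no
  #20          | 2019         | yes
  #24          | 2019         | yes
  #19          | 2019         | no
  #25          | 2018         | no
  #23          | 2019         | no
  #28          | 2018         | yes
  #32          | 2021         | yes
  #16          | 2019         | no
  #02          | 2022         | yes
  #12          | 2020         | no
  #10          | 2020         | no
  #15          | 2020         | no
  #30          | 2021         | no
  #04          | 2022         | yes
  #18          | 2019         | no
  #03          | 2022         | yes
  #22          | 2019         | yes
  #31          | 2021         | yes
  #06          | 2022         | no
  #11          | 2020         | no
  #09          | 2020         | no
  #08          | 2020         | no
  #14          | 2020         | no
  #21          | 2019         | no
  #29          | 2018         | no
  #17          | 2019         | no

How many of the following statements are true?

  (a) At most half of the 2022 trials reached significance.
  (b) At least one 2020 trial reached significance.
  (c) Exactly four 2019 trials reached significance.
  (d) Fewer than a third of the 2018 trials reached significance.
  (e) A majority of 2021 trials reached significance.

1

(a) 2022: |A| = 8, |A ∩ B| = 5; needs |A ∩ B| ≤ |A ∖ B| — false.
(b) 2020: |A| = 8, |A ∩ B| = 0; needs A ∩ B ≠ ∅ (|A ∩ B| ≥ 1) — false.
(c) 2019: |A| = 9, |A ∩ B| = 3; needs |A ∩ B| = 4 — false.
(d) 2018: |A| = 5, |A ∩ B| = 2; needs |A ∩ B| / |A| < 1/3 — false.
(e) 2021: |A| = 6, |A ∩ B| = 4; needs |A ∩ B| > |A ∖ B| — true.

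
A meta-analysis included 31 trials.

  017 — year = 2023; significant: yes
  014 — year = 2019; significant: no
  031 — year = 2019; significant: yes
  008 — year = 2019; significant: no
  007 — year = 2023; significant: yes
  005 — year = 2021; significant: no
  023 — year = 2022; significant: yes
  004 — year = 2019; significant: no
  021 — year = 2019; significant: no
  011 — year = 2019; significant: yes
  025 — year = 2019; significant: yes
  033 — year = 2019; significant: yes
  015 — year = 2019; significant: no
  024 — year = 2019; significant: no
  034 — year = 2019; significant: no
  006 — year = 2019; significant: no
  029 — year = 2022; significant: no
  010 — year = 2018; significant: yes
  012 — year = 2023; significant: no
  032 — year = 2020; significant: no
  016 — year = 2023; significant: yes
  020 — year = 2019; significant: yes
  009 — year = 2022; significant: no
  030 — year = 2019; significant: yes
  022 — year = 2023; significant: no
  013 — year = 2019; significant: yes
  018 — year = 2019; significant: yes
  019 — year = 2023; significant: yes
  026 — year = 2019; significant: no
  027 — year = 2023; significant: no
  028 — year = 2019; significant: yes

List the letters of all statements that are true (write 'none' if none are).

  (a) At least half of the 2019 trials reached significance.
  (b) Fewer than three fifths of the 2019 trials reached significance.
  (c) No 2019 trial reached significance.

(a), (b)

|A| = 18, |A ∩ B| = 9, |A ∖ B| = 9.
(a) |A ∩ B| ≥ |A ∖ B|: holds.
(b) |A ∩ B| / |A| < 3/5: holds.
(c) A ∩ B = ∅ (|A ∩ B| = 0): fails.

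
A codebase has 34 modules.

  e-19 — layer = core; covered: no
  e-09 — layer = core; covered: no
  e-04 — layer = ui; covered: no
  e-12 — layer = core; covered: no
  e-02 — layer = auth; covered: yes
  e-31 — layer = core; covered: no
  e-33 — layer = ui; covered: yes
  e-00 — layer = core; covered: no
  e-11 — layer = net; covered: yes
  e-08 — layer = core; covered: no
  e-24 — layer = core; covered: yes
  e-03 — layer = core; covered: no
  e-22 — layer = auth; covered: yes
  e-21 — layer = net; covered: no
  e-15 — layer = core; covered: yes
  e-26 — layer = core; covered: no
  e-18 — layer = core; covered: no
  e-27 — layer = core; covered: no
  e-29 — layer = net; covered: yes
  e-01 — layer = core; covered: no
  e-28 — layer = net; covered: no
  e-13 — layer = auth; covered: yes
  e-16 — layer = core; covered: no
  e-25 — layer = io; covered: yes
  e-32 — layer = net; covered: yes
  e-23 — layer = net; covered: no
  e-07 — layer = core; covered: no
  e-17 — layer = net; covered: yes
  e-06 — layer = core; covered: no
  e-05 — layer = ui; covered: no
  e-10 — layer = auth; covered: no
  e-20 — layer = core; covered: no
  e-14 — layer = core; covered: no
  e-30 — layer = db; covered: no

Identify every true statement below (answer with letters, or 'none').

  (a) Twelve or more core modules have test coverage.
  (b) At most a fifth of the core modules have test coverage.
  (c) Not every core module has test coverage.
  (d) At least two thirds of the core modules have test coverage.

(b), (c)

|A| = 18, |A ∩ B| = 2, |A ∖ B| = 16.
(a) |A ∩ B| ≥ 12: fails.
(b) |A ∩ B| / |A| ≤ 1/5: holds.
(c) A ⊄ B (|A ∖ B| ≥ 1): holds.
(d) |A ∩ B| / |A| ≥ 2/3: fails.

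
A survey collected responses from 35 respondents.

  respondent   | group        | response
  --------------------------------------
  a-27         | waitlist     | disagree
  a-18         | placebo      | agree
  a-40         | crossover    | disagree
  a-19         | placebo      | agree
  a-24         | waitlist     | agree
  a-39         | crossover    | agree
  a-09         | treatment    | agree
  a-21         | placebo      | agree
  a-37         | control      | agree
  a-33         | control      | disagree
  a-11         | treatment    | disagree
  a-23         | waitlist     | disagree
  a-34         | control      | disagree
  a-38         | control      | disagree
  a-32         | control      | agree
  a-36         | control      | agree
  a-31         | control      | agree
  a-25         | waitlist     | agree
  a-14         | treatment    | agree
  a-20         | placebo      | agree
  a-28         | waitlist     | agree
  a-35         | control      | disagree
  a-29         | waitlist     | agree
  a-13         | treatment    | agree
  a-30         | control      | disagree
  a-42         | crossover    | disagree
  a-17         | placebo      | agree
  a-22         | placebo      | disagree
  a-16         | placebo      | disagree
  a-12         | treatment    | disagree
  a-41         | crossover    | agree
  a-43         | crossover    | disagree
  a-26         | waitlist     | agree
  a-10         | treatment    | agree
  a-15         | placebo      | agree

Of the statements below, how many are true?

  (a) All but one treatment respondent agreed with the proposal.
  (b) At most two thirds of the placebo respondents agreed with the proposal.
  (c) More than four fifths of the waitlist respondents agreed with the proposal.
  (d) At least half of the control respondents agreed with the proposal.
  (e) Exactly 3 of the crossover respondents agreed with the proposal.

0

(a) treatment: |A| = 6, |A ∩ B| = 4; needs |A ∖ B| = 1 — false.
(b) placebo: |A| = 8, |A ∩ B| = 6; needs |A ∩ B| / |A| ≤ 2/3 — false.
(c) waitlist: |A| = 7, |A ∩ B| = 5; needs |A ∩ B| / |A| > 4/5 — false.
(d) control: |A| = 9, |A ∩ B| = 4; needs |A ∩ B| ≥ |A ∖ B| — false.
(e) crossover: |A| = 5, |A ∩ B| = 2; needs |A ∩ B| = 3 — false.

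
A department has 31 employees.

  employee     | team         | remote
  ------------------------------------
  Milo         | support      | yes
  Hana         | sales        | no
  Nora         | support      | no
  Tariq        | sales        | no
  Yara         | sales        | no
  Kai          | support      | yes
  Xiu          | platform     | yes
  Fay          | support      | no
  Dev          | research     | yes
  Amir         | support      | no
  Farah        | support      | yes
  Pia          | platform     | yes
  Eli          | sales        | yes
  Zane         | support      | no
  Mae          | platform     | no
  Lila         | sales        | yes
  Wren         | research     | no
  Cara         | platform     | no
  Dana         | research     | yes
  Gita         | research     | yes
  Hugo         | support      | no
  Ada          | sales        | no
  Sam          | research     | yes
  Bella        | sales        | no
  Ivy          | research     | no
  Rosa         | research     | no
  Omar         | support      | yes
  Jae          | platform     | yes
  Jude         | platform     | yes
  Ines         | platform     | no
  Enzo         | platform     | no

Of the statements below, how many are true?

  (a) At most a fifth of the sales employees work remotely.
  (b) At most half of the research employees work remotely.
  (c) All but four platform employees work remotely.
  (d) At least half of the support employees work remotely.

(a) sales: |A| = 7, |A ∩ B| = 2; needs |A ∩ B| / |A| ≤ 1/5 — false.
(b) research: |A| = 7, |A ∩ B| = 4; needs |A ∩ B| ≤ |A ∖ B| — false.
(c) platform: |A| = 8, |A ∩ B| = 4; needs |A ∖ B| = 4 — true.
(d) support: |A| = 9, |A ∩ B| = 4; needs |A ∩ B| ≥ |A ∖ B| — false.

1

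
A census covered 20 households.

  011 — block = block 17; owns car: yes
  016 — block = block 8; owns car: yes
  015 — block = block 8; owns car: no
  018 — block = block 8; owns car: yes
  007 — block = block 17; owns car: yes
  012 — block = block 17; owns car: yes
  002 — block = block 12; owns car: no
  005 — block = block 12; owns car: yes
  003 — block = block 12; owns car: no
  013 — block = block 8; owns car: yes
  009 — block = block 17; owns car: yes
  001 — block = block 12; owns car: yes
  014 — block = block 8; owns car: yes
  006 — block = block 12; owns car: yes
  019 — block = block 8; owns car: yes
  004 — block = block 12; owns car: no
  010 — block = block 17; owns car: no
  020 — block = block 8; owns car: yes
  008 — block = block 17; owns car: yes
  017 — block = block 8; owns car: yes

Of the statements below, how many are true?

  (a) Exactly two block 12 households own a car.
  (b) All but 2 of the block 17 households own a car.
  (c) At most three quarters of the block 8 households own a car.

0

(a) block 12: |A| = 6, |A ∩ B| = 3; needs |A ∩ B| = 2 — false.
(b) block 17: |A| = 6, |A ∩ B| = 5; needs |A ∖ B| = 2 — false.
(c) block 8: |A| = 8, |A ∩ B| = 7; needs |A ∩ B| / |A| ≤ 3/4 — false.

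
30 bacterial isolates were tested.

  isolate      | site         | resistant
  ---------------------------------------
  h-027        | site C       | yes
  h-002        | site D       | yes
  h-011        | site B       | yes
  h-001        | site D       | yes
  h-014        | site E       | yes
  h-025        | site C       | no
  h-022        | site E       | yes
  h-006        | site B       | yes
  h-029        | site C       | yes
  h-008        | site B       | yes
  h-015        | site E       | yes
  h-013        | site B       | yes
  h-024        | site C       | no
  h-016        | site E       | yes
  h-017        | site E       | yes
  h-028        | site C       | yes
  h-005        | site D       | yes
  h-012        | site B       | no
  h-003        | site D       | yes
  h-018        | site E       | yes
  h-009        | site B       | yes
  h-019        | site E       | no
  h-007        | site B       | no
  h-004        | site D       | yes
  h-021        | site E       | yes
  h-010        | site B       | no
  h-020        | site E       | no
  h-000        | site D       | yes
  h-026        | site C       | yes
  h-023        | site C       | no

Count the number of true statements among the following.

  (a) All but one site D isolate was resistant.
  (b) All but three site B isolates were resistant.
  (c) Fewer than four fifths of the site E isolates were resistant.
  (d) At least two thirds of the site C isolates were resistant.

(a) site D: |A| = 6, |A ∩ B| = 6; needs |A ∖ B| = 1 — false.
(b) site B: |A| = 8, |A ∩ B| = 5; needs |A ∖ B| = 3 — true.
(c) site E: |A| = 9, |A ∩ B| = 7; needs |A ∩ B| / |A| < 4/5 — true.
(d) site C: |A| = 7, |A ∩ B| = 4; needs |A ∩ B| / |A| ≥ 2/3 — false.

2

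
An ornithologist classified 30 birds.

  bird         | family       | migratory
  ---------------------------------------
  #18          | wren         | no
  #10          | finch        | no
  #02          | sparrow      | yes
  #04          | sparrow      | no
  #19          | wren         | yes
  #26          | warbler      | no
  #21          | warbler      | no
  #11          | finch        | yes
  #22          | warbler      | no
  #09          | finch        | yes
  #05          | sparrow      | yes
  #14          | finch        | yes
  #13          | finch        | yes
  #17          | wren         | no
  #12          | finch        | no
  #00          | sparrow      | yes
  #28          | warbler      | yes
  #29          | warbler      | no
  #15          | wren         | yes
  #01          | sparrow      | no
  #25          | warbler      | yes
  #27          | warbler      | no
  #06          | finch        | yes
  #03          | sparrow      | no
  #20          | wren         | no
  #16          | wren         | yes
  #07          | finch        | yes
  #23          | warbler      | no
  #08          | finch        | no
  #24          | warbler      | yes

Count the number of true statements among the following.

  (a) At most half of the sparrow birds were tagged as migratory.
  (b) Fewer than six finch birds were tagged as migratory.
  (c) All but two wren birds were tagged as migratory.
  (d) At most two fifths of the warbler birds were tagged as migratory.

2

(a) sparrow: |A| = 6, |A ∩ B| = 3; needs |A ∩ B| ≤ |A ∖ B| — true.
(b) finch: |A| = 9, |A ∩ B| = 6; needs |A ∩ B| < 6 — false.
(c) wren: |A| = 6, |A ∩ B| = 3; needs |A ∖ B| = 2 — false.
(d) warbler: |A| = 9, |A ∩ B| = 3; needs |A ∩ B| / |A| ≤ 2/5 — true.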